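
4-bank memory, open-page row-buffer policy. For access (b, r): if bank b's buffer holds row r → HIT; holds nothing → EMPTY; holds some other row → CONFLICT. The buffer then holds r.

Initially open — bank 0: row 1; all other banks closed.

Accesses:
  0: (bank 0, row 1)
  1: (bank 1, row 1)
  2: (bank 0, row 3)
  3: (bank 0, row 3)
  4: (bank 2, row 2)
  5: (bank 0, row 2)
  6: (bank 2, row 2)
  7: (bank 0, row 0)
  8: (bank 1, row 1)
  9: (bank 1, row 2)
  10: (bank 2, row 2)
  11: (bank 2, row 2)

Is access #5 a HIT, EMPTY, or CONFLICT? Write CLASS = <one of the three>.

CLASS = CONFLICT

step 0: bank0 1->1 [HIT]
step 1: bank1 None->1 [EMPTY]
step 2: bank0 1->3 [CONFLICT]
step 3: bank0 3->3 [HIT]
step 4: bank2 None->2 [EMPTY]
step 5: bank0 3->2 [CONFLICT]
step 6: bank2 2->2 [HIT]
step 7: bank0 2->0 [CONFLICT]
step 8: bank1 1->1 [HIT]
step 9: bank1 1->2 [CONFLICT]
step 10: bank2 2->2 [HIT]
step 11: bank2 2->2 [HIT]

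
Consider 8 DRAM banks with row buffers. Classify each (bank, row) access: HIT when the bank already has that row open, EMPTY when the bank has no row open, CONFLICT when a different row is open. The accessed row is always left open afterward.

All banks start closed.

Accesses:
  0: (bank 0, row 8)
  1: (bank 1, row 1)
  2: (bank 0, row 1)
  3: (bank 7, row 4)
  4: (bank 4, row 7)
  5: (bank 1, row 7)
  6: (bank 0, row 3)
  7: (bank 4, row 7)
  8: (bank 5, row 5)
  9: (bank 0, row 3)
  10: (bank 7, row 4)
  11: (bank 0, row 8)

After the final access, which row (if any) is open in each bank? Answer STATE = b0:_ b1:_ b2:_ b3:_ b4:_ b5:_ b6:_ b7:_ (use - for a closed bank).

STATE = b0:8 b1:7 b2:- b3:- b4:7 b5:5 b6:- b7:4

  [0] b0 r8: no row ⇒ E
  [1] b1 r1: no row ⇒ E
  [2] b0 r1: had r8 ⇒ C
  [3] b7 r4: no row ⇒ E
  [4] b4 r7: no row ⇒ E
  [5] b1 r7: had r1 ⇒ C
  [6] b0 r3: had r1 ⇒ C
  [7] b4 r7: had r7 ⇒ H
  [8] b5 r5: no row ⇒ E
  [9] b0 r3: had r3 ⇒ H
  [10] b7 r4: had r4 ⇒ H
  [11] b0 r8: had r3 ⇒ C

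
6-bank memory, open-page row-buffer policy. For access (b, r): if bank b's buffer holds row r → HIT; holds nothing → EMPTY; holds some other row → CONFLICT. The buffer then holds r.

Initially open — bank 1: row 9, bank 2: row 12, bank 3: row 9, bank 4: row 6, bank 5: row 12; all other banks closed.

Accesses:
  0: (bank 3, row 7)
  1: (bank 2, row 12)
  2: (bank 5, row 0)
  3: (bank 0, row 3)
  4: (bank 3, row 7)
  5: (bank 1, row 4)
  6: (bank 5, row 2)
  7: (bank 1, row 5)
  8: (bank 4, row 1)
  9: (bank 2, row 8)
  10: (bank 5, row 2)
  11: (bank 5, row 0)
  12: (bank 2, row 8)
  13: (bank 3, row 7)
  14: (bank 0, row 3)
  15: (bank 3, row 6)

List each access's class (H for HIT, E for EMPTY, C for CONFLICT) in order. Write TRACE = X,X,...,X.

0: bank 3 row 7 — prev 9 → CONFLICT
1: bank 2 row 12 — prev 12 → HIT
2: bank 5 row 0 — prev 12 → CONFLICT
3: bank 0 row 3 — prev None → EMPTY
4: bank 3 row 7 — prev 7 → HIT
5: bank 1 row 4 — prev 9 → CONFLICT
6: bank 5 row 2 — prev 0 → CONFLICT
7: bank 1 row 5 — prev 4 → CONFLICT
8: bank 4 row 1 — prev 6 → CONFLICT
9: bank 2 row 8 — prev 12 → CONFLICT
10: bank 5 row 2 — prev 2 → HIT
11: bank 5 row 0 — prev 2 → CONFLICT
12: bank 2 row 8 — prev 8 → HIT
13: bank 3 row 7 — prev 7 → HIT
14: bank 0 row 3 — prev 3 → HIT
15: bank 3 row 6 — prev 7 → CONFLICT

TRACE = C,H,C,E,H,C,C,C,C,C,H,C,H,H,H,C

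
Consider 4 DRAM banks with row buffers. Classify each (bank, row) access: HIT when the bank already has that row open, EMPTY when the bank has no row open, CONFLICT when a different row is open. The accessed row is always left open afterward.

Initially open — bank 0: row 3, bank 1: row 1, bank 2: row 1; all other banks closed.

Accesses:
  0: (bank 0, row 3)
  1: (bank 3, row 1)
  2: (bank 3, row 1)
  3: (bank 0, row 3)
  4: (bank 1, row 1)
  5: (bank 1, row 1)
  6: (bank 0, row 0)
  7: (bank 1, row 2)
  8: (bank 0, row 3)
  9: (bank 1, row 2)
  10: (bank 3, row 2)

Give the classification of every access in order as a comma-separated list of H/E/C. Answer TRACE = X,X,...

step 0: bank0 3->3 [HIT]
step 1: bank3 None->1 [EMPTY]
step 2: bank3 1->1 [HIT]
step 3: bank0 3->3 [HIT]
step 4: bank1 1->1 [HIT]
step 5: bank1 1->1 [HIT]
step 6: bank0 3->0 [CONFLICT]
step 7: bank1 1->2 [CONFLICT]
step 8: bank0 0->3 [CONFLICT]
step 9: bank1 2->2 [HIT]
step 10: bank3 1->2 [CONFLICT]

TRACE = H,E,H,H,H,H,C,C,C,H,C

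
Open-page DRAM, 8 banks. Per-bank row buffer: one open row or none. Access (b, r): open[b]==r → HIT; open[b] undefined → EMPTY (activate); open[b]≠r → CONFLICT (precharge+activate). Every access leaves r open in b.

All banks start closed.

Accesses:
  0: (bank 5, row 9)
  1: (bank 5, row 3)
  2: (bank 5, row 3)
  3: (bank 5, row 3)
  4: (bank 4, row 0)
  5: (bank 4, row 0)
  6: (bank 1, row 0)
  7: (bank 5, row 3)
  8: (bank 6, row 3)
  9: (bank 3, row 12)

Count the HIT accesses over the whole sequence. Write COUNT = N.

0: bank 5 row 9 — prev None → EMPTY
1: bank 5 row 3 — prev 9 → CONFLICT
2: bank 5 row 3 — prev 3 → HIT
3: bank 5 row 3 — prev 3 → HIT
4: bank 4 row 0 — prev None → EMPTY
5: bank 4 row 0 — prev 0 → HIT
6: bank 1 row 0 — prev None → EMPTY
7: bank 5 row 3 — prev 3 → HIT
8: bank 6 row 3 — prev None → EMPTY
9: bank 3 row 12 — prev None → EMPTY

COUNT = 4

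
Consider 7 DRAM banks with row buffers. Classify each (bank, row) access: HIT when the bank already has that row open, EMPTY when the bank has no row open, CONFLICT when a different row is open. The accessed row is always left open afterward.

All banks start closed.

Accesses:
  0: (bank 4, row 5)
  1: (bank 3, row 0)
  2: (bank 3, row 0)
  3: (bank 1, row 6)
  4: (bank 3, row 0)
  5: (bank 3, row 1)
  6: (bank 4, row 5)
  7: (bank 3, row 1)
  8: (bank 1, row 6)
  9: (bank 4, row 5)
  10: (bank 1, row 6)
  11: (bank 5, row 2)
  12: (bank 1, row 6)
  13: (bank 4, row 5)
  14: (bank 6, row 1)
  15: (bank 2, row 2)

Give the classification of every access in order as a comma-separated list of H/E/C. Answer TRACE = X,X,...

#0 (4,5) E
#1 (3,0) E
#2 (3,0) H  (was 0)
#3 (1,6) E
#4 (3,0) H  (was 0)
#5 (3,1) C  (was 0)
#6 (4,5) H  (was 5)
#7 (3,1) H  (was 1)
#8 (1,6) H  (was 6)
#9 (4,5) H  (was 5)
#10 (1,6) H  (was 6)
#11 (5,2) E
#12 (1,6) H  (was 6)
#13 (4,5) H  (was 5)
#14 (6,1) E
#15 (2,2) E

TRACE = E,E,H,E,H,C,H,H,H,H,H,E,H,H,E,E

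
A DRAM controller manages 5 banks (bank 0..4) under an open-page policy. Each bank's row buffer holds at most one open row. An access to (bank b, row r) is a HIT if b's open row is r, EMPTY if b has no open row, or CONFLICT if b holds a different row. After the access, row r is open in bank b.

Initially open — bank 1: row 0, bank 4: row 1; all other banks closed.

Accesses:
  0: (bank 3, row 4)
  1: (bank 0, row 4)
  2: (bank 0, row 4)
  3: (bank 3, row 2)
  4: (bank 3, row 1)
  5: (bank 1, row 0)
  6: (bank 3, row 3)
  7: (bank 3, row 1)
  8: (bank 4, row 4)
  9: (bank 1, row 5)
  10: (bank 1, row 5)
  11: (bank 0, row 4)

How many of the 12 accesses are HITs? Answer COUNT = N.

COUNT = 4

0: bank 3 row 4 — prev None → EMPTY
1: bank 0 row 4 — prev None → EMPTY
2: bank 0 row 4 — prev 4 → HIT
3: bank 3 row 2 — prev 4 → CONFLICT
4: bank 3 row 1 — prev 2 → CONFLICT
5: bank 1 row 0 — prev 0 → HIT
6: bank 3 row 3 — prev 1 → CONFLICT
7: bank 3 row 1 — prev 3 → CONFLICT
8: bank 4 row 4 — prev 1 → CONFLICT
9: bank 1 row 5 — prev 0 → CONFLICT
10: bank 1 row 5 — prev 5 → HIT
11: bank 0 row 4 — prev 4 → HIT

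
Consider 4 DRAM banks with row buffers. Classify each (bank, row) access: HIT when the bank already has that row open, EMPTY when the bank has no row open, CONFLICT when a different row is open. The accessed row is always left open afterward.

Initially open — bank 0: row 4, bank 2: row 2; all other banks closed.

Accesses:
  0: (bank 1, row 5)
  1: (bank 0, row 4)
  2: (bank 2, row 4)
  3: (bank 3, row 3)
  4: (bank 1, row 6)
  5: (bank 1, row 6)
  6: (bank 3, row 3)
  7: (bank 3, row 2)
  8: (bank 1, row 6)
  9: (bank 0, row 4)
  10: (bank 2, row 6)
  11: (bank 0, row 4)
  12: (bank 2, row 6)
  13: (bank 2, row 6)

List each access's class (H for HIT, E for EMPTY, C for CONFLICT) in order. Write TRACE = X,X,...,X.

step 0: bank1 None->5 [EMPTY]
step 1: bank0 4->4 [HIT]
step 2: bank2 2->4 [CONFLICT]
step 3: bank3 None->3 [EMPTY]
step 4: bank1 5->6 [CONFLICT]
step 5: bank1 6->6 [HIT]
step 6: bank3 3->3 [HIT]
step 7: bank3 3->2 [CONFLICT]
step 8: bank1 6->6 [HIT]
step 9: bank0 4->4 [HIT]
step 10: bank2 4->6 [CONFLICT]
step 11: bank0 4->4 [HIT]
step 12: bank2 6->6 [HIT]
step 13: bank2 6->6 [HIT]

TRACE = E,H,C,E,C,H,H,C,H,H,C,H,H,H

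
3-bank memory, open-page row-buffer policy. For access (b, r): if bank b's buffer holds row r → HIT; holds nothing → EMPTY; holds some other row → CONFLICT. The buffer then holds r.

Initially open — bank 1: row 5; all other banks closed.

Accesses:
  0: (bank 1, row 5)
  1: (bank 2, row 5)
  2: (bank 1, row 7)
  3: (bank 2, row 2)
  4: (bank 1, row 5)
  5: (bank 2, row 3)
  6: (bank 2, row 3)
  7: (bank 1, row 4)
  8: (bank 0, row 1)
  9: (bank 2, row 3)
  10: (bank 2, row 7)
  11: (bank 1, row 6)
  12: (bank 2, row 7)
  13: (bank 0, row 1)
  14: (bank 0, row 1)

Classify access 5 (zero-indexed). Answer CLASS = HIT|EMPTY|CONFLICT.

CLASS = CONFLICT

step 0: bank1 5->5 [HIT]
step 1: bank2 None->5 [EMPTY]
step 2: bank1 5->7 [CONFLICT]
step 3: bank2 5->2 [CONFLICT]
step 4: bank1 7->5 [CONFLICT]
step 5: bank2 2->3 [CONFLICT]
step 6: bank2 3->3 [HIT]
step 7: bank1 5->4 [CONFLICT]
step 8: bank0 None->1 [EMPTY]
step 9: bank2 3->3 [HIT]
step 10: bank2 3->7 [CONFLICT]
step 11: bank1 4->6 [CONFLICT]
step 12: bank2 7->7 [HIT]
step 13: bank0 1->1 [HIT]
step 14: bank0 1->1 [HIT]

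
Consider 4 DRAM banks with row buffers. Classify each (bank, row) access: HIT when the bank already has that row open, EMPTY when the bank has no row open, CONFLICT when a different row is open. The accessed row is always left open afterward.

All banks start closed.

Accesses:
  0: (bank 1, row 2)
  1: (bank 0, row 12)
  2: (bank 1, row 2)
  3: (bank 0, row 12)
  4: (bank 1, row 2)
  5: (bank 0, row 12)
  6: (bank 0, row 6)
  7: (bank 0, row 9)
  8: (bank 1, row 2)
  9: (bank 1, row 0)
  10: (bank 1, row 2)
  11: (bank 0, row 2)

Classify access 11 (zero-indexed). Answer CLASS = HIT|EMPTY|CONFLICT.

step 0: bank1 None->2 [EMPTY]
step 1: bank0 None->12 [EMPTY]
step 2: bank1 2->2 [HIT]
step 3: bank0 12->12 [HIT]
step 4: bank1 2->2 [HIT]
step 5: bank0 12->12 [HIT]
step 6: bank0 12->6 [CONFLICT]
step 7: bank0 6->9 [CONFLICT]
step 8: bank1 2->2 [HIT]
step 9: bank1 2->0 [CONFLICT]
step 10: bank1 0->2 [CONFLICT]
step 11: bank0 9->2 [CONFLICT]

CLASS = CONFLICT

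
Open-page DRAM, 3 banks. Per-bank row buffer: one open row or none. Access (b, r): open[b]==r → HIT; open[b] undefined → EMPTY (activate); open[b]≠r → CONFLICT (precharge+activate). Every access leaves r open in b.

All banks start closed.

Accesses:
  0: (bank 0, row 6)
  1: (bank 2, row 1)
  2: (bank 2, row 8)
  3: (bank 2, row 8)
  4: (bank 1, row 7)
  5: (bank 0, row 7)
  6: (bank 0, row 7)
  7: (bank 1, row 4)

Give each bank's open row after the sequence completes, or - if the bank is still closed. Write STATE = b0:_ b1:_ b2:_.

#0 (0,6) E
#1 (2,1) E
#2 (2,8) C  (was 1)
#3 (2,8) H  (was 8)
#4 (1,7) E
#5 (0,7) C  (was 6)
#6 (0,7) H  (was 7)
#7 (1,4) C  (was 7)

STATE = b0:7 b1:4 b2:8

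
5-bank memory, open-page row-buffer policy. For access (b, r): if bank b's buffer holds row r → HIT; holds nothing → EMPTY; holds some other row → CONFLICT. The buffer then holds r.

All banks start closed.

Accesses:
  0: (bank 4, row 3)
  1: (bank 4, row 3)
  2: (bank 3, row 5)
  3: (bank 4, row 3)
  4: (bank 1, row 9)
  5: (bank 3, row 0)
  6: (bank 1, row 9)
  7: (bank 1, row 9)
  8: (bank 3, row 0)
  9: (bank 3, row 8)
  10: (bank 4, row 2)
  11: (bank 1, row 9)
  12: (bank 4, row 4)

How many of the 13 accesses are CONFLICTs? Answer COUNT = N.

COUNT = 4

  [0] b4 r3: no row ⇒ E
  [1] b4 r3: had r3 ⇒ H
  [2] b3 r5: no row ⇒ E
  [3] b4 r3: had r3 ⇒ H
  [4] b1 r9: no row ⇒ E
  [5] b3 r0: had r5 ⇒ C
  [6] b1 r9: had r9 ⇒ H
  [7] b1 r9: had r9 ⇒ H
  [8] b3 r0: had r0 ⇒ H
  [9] b3 r8: had r0 ⇒ C
  [10] b4 r2: had r3 ⇒ C
  [11] b1 r9: had r9 ⇒ H
  [12] b4 r4: had r2 ⇒ C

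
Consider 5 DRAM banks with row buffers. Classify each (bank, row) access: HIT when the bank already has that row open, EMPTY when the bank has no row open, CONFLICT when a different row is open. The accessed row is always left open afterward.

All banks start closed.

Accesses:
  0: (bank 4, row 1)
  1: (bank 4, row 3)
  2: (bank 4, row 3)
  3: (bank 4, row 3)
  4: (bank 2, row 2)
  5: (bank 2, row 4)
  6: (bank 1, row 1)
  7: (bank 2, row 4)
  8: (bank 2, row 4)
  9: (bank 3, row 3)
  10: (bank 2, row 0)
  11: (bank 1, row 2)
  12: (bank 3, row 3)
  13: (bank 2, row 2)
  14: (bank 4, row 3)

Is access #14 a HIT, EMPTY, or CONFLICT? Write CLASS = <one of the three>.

  [0] b4 r1: no row ⇒ E
  [1] b4 r3: had r1 ⇒ C
  [2] b4 r3: had r3 ⇒ H
  [3] b4 r3: had r3 ⇒ H
  [4] b2 r2: no row ⇒ E
  [5] b2 r4: had r2 ⇒ C
  [6] b1 r1: no row ⇒ E
  [7] b2 r4: had r4 ⇒ H
  [8] b2 r4: had r4 ⇒ H
  [9] b3 r3: no row ⇒ E
  [10] b2 r0: had r4 ⇒ C
  [11] b1 r2: had r1 ⇒ C
  [12] b3 r3: had r3 ⇒ H
  [13] b2 r2: had r0 ⇒ C
  [14] b4 r3: had r3 ⇒ H

CLASS = HIT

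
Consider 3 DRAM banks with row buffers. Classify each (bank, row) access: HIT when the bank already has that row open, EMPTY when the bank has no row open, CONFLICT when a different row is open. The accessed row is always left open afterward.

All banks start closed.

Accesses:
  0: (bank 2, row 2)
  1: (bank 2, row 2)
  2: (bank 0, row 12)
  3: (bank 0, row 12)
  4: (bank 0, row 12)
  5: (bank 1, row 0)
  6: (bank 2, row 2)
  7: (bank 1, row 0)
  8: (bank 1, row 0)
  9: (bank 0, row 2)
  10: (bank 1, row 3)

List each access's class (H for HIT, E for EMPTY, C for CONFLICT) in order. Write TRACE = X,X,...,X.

0: bank 2 row 2 — prev None → EMPTY
1: bank 2 row 2 — prev 2 → HIT
2: bank 0 row 12 — prev None → EMPTY
3: bank 0 row 12 — prev 12 → HIT
4: bank 0 row 12 — prev 12 → HIT
5: bank 1 row 0 — prev None → EMPTY
6: bank 2 row 2 — prev 2 → HIT
7: bank 1 row 0 — prev 0 → HIT
8: bank 1 row 0 — prev 0 → HIT
9: bank 0 row 2 — prev 12 → CONFLICT
10: bank 1 row 3 — prev 0 → CONFLICT

TRACE = E,H,E,H,H,E,H,H,H,C,C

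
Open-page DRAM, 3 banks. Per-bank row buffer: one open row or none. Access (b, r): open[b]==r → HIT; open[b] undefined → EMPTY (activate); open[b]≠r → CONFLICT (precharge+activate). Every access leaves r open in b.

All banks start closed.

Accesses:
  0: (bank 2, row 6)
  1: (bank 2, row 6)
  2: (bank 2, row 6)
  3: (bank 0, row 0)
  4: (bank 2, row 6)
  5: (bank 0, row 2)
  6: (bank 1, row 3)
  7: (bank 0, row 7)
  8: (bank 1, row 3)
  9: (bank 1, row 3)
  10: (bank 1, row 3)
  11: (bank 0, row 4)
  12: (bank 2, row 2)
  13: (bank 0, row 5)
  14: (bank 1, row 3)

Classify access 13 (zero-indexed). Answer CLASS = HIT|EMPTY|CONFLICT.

  [0] b2 r6: no row ⇒ E
  [1] b2 r6: had r6 ⇒ H
  [2] b2 r6: had r6 ⇒ H
  [3] b0 r0: no row ⇒ E
  [4] b2 r6: had r6 ⇒ H
  [5] b0 r2: had r0 ⇒ C
  [6] b1 r3: no row ⇒ E
  [7] b0 r7: had r2 ⇒ C
  [8] b1 r3: had r3 ⇒ H
  [9] b1 r3: had r3 ⇒ H
  [10] b1 r3: had r3 ⇒ H
  [11] b0 r4: had r7 ⇒ C
  [12] b2 r2: had r6 ⇒ C
  [13] b0 r5: had r4 ⇒ C
  [14] b1 r3: had r3 ⇒ H

CLASS = CONFLICT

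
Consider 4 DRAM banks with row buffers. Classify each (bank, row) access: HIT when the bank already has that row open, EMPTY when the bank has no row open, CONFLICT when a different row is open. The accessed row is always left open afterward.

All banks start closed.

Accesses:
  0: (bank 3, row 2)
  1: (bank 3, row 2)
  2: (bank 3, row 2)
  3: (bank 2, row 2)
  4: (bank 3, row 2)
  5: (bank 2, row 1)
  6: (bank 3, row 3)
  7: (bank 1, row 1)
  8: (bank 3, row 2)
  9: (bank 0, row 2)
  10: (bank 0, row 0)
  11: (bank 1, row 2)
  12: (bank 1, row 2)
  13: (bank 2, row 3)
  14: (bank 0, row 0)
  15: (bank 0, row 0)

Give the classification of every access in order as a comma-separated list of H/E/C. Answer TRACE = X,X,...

TRACE = E,H,H,E,H,C,C,E,C,E,C,C,H,C,H,H

#0 (3,2) E
#1 (3,2) H  (was 2)
#2 (3,2) H  (was 2)
#3 (2,2) E
#4 (3,2) H  (was 2)
#5 (2,1) C  (was 2)
#6 (3,3) C  (was 2)
#7 (1,1) E
#8 (3,2) C  (was 3)
#9 (0,2) E
#10 (0,0) C  (was 2)
#11 (1,2) C  (was 1)
#12 (1,2) H  (was 2)
#13 (2,3) C  (was 1)
#14 (0,0) H  (was 0)
#15 (0,0) H  (was 0)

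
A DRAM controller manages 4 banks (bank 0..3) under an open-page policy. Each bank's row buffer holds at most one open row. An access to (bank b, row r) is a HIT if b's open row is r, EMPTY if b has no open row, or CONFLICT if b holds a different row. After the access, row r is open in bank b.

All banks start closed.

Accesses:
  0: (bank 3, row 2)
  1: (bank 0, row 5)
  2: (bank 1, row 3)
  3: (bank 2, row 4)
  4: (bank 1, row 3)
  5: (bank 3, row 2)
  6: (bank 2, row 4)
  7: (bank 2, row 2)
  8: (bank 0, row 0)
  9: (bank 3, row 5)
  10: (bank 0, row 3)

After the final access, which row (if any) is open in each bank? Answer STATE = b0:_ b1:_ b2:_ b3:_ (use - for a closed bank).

STATE = b0:3 b1:3 b2:2 b3:5

step 0: bank3 None->2 [EMPTY]
step 1: bank0 None->5 [EMPTY]
step 2: bank1 None->3 [EMPTY]
step 3: bank2 None->4 [EMPTY]
step 4: bank1 3->3 [HIT]
step 5: bank3 2->2 [HIT]
step 6: bank2 4->4 [HIT]
step 7: bank2 4->2 [CONFLICT]
step 8: bank0 5->0 [CONFLICT]
step 9: bank3 2->5 [CONFLICT]
step 10: bank0 0->3 [CONFLICT]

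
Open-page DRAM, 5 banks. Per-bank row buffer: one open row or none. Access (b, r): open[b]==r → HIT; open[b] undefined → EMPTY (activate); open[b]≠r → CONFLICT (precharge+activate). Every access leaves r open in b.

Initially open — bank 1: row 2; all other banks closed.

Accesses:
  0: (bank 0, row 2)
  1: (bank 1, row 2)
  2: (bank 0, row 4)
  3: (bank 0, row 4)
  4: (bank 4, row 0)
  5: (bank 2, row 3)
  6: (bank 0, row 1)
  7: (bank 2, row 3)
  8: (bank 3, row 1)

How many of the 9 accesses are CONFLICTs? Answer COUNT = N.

#0 (0,2) E
#1 (1,2) H  (was 2)
#2 (0,4) C  (was 2)
#3 (0,4) H  (was 4)
#4 (4,0) E
#5 (2,3) E
#6 (0,1) C  (was 4)
#7 (2,3) H  (was 3)
#8 (3,1) E

COUNT = 2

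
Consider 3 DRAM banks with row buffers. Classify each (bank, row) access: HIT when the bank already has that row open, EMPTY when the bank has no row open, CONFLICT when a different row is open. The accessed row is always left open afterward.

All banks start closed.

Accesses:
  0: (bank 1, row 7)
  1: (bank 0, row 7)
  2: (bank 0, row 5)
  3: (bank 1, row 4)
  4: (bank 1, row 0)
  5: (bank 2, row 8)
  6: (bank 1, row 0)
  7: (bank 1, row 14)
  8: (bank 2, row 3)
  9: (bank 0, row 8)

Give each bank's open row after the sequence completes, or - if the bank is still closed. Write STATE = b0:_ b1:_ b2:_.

STATE = b0:8 b1:14 b2:3

0: bank 1 row 7 — prev None → EMPTY
1: bank 0 row 7 — prev None → EMPTY
2: bank 0 row 5 — prev 7 → CONFLICT
3: bank 1 row 4 — prev 7 → CONFLICT
4: bank 1 row 0 — prev 4 → CONFLICT
5: bank 2 row 8 — prev None → EMPTY
6: bank 1 row 0 — prev 0 → HIT
7: bank 1 row 14 — prev 0 → CONFLICT
8: bank 2 row 3 — prev 8 → CONFLICT
9: bank 0 row 8 — prev 5 → CONFLICT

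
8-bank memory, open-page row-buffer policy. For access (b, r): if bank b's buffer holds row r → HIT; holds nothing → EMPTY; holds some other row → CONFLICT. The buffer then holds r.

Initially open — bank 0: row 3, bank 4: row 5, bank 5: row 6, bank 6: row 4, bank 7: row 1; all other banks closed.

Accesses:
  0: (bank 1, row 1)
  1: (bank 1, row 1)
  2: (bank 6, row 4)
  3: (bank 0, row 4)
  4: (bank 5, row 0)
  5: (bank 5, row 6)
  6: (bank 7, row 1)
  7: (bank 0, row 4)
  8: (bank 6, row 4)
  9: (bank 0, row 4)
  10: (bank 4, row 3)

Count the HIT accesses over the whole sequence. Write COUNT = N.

#0 (1,1) E
#1 (1,1) H  (was 1)
#2 (6,4) H  (was 4)
#3 (0,4) C  (was 3)
#4 (5,0) C  (was 6)
#5 (5,6) C  (was 0)
#6 (7,1) H  (was 1)
#7 (0,4) H  (was 4)
#8 (6,4) H  (was 4)
#9 (0,4) H  (was 4)
#10 (4,3) C  (was 5)

COUNT = 6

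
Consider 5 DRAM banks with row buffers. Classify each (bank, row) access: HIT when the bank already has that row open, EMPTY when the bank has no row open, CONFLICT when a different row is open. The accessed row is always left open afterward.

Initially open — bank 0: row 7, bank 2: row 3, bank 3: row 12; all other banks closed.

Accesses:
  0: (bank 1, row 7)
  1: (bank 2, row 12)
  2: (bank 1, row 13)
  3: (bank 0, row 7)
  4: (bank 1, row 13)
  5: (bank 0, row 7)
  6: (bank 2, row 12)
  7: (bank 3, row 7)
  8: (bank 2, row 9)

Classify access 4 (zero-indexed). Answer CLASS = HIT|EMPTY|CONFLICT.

CLASS = HIT

step 0: bank1 None->7 [EMPTY]
step 1: bank2 3->12 [CONFLICT]
step 2: bank1 7->13 [CONFLICT]
step 3: bank0 7->7 [HIT]
step 4: bank1 13->13 [HIT]
step 5: bank0 7->7 [HIT]
step 6: bank2 12->12 [HIT]
step 7: bank3 12->7 [CONFLICT]
step 8: bank2 12->9 [CONFLICT]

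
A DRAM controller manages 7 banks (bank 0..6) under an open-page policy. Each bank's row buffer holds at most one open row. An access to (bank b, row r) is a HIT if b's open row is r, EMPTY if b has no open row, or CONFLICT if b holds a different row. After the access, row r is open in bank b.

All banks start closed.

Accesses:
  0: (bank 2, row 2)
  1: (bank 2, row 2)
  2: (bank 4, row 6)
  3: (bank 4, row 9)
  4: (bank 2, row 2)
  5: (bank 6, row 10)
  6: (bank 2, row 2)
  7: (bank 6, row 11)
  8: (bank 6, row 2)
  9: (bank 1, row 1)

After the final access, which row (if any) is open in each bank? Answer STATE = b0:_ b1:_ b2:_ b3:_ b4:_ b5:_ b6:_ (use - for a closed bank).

step 0: bank2 None->2 [EMPTY]
step 1: bank2 2->2 [HIT]
step 2: bank4 None->6 [EMPTY]
step 3: bank4 6->9 [CONFLICT]
step 4: bank2 2->2 [HIT]
step 5: bank6 None->10 [EMPTY]
step 6: bank2 2->2 [HIT]
step 7: bank6 10->11 [CONFLICT]
step 8: bank6 11->2 [CONFLICT]
step 9: bank1 None->1 [EMPTY]

STATE = b0:- b1:1 b2:2 b3:- b4:9 b5:- b6:2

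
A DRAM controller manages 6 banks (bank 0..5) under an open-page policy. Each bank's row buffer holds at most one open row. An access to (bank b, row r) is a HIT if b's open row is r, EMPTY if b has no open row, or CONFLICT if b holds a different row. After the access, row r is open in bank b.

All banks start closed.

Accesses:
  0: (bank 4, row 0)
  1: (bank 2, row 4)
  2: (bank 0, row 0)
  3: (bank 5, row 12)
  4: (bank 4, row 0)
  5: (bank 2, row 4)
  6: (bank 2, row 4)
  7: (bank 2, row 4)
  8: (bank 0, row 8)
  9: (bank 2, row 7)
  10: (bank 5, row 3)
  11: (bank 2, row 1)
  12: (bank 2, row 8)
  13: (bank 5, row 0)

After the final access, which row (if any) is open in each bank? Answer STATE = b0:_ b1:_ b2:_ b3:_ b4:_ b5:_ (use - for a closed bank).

STATE = b0:8 b1:- b2:8 b3:- b4:0 b5:0

#0 (4,0) E
#1 (2,4) E
#2 (0,0) E
#3 (5,12) E
#4 (4,0) H  (was 0)
#5 (2,4) H  (was 4)
#6 (2,4) H  (was 4)
#7 (2,4) H  (was 4)
#8 (0,8) C  (was 0)
#9 (2,7) C  (was 4)
#10 (5,3) C  (was 12)
#11 (2,1) C  (was 7)
#12 (2,8) C  (was 1)
#13 (5,0) C  (was 3)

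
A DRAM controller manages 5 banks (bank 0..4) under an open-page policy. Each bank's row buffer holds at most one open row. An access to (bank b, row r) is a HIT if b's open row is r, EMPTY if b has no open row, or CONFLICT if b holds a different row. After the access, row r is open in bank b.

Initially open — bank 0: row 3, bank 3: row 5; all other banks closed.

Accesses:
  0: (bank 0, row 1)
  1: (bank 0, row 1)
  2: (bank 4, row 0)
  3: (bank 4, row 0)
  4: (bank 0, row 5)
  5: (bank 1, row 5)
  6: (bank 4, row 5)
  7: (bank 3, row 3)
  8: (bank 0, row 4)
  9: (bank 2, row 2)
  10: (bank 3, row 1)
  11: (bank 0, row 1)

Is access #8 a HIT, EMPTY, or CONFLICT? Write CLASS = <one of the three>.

CLASS = CONFLICT

step 0: bank0 3->1 [CONFLICT]
step 1: bank0 1->1 [HIT]
step 2: bank4 None->0 [EMPTY]
step 3: bank4 0->0 [HIT]
step 4: bank0 1->5 [CONFLICT]
step 5: bank1 None->5 [EMPTY]
step 6: bank4 0->5 [CONFLICT]
step 7: bank3 5->3 [CONFLICT]
step 8: bank0 5->4 [CONFLICT]
step 9: bank2 None->2 [EMPTY]
step 10: bank3 3->1 [CONFLICT]
step 11: bank0 4->1 [CONFLICT]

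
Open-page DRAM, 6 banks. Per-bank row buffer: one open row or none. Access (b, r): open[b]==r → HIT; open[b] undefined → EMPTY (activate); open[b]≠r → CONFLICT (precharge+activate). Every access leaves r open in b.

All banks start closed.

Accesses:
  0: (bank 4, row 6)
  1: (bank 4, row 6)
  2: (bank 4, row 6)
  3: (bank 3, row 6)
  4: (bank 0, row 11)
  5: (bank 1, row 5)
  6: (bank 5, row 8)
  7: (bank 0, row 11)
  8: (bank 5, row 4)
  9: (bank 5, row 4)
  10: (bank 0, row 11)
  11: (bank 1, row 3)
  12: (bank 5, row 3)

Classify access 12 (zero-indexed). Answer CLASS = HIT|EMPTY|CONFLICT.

CLASS = CONFLICT

0: bank 4 row 6 — prev None → EMPTY
1: bank 4 row 6 — prev 6 → HIT
2: bank 4 row 6 — prev 6 → HIT
3: bank 3 row 6 — prev None → EMPTY
4: bank 0 row 11 — prev None → EMPTY
5: bank 1 row 5 — prev None → EMPTY
6: bank 5 row 8 — prev None → EMPTY
7: bank 0 row 11 — prev 11 → HIT
8: bank 5 row 4 — prev 8 → CONFLICT
9: bank 5 row 4 — prev 4 → HIT
10: bank 0 row 11 — prev 11 → HIT
11: bank 1 row 3 — prev 5 → CONFLICT
12: bank 5 row 3 — prev 4 → CONFLICT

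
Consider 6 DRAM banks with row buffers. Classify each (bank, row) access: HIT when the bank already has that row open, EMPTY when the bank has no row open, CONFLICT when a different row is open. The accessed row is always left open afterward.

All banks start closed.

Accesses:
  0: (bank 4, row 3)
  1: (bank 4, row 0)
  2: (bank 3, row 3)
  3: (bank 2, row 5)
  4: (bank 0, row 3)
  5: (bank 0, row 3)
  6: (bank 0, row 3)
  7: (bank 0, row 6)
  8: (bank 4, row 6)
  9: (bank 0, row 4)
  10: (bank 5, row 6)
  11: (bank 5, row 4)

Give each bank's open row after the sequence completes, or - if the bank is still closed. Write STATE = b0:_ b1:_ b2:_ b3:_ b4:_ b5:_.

STATE = b0:4 b1:- b2:5 b3:3 b4:6 b5:4

step 0: bank4 None->3 [EMPTY]
step 1: bank4 3->0 [CONFLICT]
step 2: bank3 None->3 [EMPTY]
step 3: bank2 None->5 [EMPTY]
step 4: bank0 None->3 [EMPTY]
step 5: bank0 3->3 [HIT]
step 6: bank0 3->3 [HIT]
step 7: bank0 3->6 [CONFLICT]
step 8: bank4 0->6 [CONFLICT]
step 9: bank0 6->4 [CONFLICT]
step 10: bank5 None->6 [EMPTY]
step 11: bank5 6->4 [CONFLICT]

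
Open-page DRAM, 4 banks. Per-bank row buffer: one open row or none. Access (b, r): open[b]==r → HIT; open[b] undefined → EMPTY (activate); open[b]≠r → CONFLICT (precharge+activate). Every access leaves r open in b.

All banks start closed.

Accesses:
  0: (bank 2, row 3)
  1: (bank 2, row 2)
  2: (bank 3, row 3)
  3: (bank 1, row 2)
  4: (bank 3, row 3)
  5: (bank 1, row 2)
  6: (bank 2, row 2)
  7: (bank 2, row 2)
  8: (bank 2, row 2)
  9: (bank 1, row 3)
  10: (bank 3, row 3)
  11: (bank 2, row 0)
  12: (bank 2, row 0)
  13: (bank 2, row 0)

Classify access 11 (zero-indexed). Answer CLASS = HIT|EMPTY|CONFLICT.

  [0] b2 r3: no row ⇒ E
  [1] b2 r2: had r3 ⇒ C
  [2] b3 r3: no row ⇒ E
  [3] b1 r2: no row ⇒ E
  [4] b3 r3: had r3 ⇒ H
  [5] b1 r2: had r2 ⇒ H
  [6] b2 r2: had r2 ⇒ H
  [7] b2 r2: had r2 ⇒ H
  [8] b2 r2: had r2 ⇒ H
  [9] b1 r3: had r2 ⇒ C
  [10] b3 r3: had r3 ⇒ H
  [11] b2 r0: had r2 ⇒ C
  [12] b2 r0: had r0 ⇒ H
  [13] b2 r0: had r0 ⇒ H

CLASS = CONFLICT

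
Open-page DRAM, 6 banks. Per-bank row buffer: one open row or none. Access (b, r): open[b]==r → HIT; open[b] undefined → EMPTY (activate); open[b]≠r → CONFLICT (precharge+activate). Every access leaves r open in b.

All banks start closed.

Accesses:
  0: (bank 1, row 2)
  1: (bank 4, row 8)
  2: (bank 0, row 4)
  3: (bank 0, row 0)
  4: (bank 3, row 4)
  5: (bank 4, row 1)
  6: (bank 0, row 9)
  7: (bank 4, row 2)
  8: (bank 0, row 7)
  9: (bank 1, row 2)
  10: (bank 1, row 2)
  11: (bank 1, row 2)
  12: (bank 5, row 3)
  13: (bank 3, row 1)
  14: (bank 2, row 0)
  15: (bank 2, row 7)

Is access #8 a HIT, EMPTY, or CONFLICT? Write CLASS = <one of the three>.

CLASS = CONFLICT

0: bank 1 row 2 — prev None → EMPTY
1: bank 4 row 8 — prev None → EMPTY
2: bank 0 row 4 — prev None → EMPTY
3: bank 0 row 0 — prev 4 → CONFLICT
4: bank 3 row 4 — prev None → EMPTY
5: bank 4 row 1 — prev 8 → CONFLICT
6: bank 0 row 9 — prev 0 → CONFLICT
7: bank 4 row 2 — prev 1 → CONFLICT
8: bank 0 row 7 — prev 9 → CONFLICT
9: bank 1 row 2 — prev 2 → HIT
10: bank 1 row 2 — prev 2 → HIT
11: bank 1 row 2 — prev 2 → HIT
12: bank 5 row 3 — prev None → EMPTY
13: bank 3 row 1 — prev 4 → CONFLICT
14: bank 2 row 0 — prev None → EMPTY
15: bank 2 row 7 — prev 0 → CONFLICT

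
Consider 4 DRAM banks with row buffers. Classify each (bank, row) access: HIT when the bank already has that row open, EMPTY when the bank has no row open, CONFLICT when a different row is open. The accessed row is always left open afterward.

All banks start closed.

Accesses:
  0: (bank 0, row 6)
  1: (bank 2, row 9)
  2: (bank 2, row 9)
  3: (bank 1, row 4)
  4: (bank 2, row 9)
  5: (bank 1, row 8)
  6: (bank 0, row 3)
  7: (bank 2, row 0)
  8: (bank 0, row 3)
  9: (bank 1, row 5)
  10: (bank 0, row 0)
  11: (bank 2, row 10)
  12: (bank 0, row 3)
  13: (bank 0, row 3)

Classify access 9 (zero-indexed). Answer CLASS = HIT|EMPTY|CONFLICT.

CLASS = CONFLICT

0: bank 0 row 6 — prev None → EMPTY
1: bank 2 row 9 — prev None → EMPTY
2: bank 2 row 9 — prev 9 → HIT
3: bank 1 row 4 — prev None → EMPTY
4: bank 2 row 9 — prev 9 → HIT
5: bank 1 row 8 — prev 4 → CONFLICT
6: bank 0 row 3 — prev 6 → CONFLICT
7: bank 2 row 0 — prev 9 → CONFLICT
8: bank 0 row 3 — prev 3 → HIT
9: bank 1 row 5 — prev 8 → CONFLICT
10: bank 0 row 0 — prev 3 → CONFLICT
11: bank 2 row 10 — prev 0 → CONFLICT
12: bank 0 row 3 — prev 0 → CONFLICT
13: bank 0 row 3 — prev 3 → HIT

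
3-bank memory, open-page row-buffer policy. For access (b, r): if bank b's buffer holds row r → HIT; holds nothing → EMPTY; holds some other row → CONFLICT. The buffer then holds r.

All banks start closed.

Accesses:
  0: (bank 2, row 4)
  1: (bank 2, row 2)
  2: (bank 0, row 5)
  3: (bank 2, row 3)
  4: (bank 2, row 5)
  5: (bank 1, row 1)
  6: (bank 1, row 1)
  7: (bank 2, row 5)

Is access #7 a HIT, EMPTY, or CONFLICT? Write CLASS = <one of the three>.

CLASS = HIT

#0 (2,4) E
#1 (2,2) C  (was 4)
#2 (0,5) E
#3 (2,3) C  (was 2)
#4 (2,5) C  (was 3)
#5 (1,1) E
#6 (1,1) H  (was 1)
#7 (2,5) H  (was 5)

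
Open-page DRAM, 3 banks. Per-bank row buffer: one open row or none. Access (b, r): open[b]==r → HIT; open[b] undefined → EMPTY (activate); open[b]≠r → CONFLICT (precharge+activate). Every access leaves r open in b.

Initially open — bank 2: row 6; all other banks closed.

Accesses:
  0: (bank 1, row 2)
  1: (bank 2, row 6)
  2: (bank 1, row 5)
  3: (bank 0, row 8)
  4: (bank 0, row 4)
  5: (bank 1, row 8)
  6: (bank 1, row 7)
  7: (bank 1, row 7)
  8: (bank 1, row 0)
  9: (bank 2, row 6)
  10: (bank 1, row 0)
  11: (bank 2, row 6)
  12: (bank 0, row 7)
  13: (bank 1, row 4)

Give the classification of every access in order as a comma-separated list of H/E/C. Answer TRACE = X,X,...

TRACE = E,H,C,E,C,C,C,H,C,H,H,H,C,C

#0 (1,2) E
#1 (2,6) H  (was 6)
#2 (1,5) C  (was 2)
#3 (0,8) E
#4 (0,4) C  (was 8)
#5 (1,8) C  (was 5)
#6 (1,7) C  (was 8)
#7 (1,7) H  (was 7)
#8 (1,0) C  (was 7)
#9 (2,6) H  (was 6)
#10 (1,0) H  (was 0)
#11 (2,6) H  (was 6)
#12 (0,7) C  (was 4)
#13 (1,4) C  (was 0)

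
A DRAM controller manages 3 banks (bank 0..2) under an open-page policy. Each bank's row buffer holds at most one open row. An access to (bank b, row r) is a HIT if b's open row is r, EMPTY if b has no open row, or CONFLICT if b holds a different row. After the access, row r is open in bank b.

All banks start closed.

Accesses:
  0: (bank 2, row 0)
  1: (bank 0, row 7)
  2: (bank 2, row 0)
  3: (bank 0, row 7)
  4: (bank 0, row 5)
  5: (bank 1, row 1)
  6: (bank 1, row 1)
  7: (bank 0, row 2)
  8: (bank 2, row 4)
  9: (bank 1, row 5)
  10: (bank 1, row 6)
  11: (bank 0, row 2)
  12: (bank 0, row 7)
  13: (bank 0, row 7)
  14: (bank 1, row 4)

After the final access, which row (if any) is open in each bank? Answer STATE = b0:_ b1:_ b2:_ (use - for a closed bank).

step 0: bank2 None->0 [EMPTY]
step 1: bank0 None->7 [EMPTY]
step 2: bank2 0->0 [HIT]
step 3: bank0 7->7 [HIT]
step 4: bank0 7->5 [CONFLICT]
step 5: bank1 None->1 [EMPTY]
step 6: bank1 1->1 [HIT]
step 7: bank0 5->2 [CONFLICT]
step 8: bank2 0->4 [CONFLICT]
step 9: bank1 1->5 [CONFLICT]
step 10: bank1 5->6 [CONFLICT]
step 11: bank0 2->2 [HIT]
step 12: bank0 2->7 [CONFLICT]
step 13: bank0 7->7 [HIT]
step 14: bank1 6->4 [CONFLICT]

STATE = b0:7 b1:4 b2:4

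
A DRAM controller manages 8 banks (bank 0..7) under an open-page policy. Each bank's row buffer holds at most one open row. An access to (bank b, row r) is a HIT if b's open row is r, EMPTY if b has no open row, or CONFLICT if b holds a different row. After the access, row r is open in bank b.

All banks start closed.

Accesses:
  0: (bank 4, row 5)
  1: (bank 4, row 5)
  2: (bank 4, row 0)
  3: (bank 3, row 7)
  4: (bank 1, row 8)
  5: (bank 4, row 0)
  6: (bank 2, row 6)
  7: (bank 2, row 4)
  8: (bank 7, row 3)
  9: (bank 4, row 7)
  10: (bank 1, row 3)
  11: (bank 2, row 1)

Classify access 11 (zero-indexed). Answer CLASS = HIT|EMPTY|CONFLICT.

step 0: bank4 None->5 [EMPTY]
step 1: bank4 5->5 [HIT]
step 2: bank4 5->0 [CONFLICT]
step 3: bank3 None->7 [EMPTY]
step 4: bank1 None->8 [EMPTY]
step 5: bank4 0->0 [HIT]
step 6: bank2 None->6 [EMPTY]
step 7: bank2 6->4 [CONFLICT]
step 8: bank7 None->3 [EMPTY]
step 9: bank4 0->7 [CONFLICT]
step 10: bank1 8->3 [CONFLICT]
step 11: bank2 4->1 [CONFLICT]

CLASS = CONFLICT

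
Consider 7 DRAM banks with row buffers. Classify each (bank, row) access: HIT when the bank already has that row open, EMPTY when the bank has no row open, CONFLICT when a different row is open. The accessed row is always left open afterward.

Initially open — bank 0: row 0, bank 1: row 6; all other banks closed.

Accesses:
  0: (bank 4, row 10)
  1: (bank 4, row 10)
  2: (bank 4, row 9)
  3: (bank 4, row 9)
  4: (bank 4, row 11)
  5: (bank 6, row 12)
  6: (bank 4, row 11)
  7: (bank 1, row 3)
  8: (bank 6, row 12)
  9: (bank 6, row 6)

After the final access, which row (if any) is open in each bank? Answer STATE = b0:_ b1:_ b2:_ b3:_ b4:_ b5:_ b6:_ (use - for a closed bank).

STATE = b0:0 b1:3 b2:- b3:- b4:11 b5:- b6:6

  [0] b4 r10: no row ⇒ E
  [1] b4 r10: had r10 ⇒ H
  [2] b4 r9: had r10 ⇒ C
  [3] b4 r9: had r9 ⇒ H
  [4] b4 r11: had r9 ⇒ C
  [5] b6 r12: no row ⇒ E
  [6] b4 r11: had r11 ⇒ H
  [7] b1 r3: had r6 ⇒ C
  [8] b6 r12: had r12 ⇒ H
  [9] b6 r6: had r12 ⇒ C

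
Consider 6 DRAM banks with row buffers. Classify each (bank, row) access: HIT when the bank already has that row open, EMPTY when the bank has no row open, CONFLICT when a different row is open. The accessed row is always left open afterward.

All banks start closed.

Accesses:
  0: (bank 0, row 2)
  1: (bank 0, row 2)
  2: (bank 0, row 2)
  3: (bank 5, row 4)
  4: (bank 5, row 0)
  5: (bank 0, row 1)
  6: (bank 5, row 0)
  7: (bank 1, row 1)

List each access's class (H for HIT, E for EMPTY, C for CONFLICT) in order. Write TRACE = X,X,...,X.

TRACE = E,H,H,E,C,C,H,E

#0 (0,2) E
#1 (0,2) H  (was 2)
#2 (0,2) H  (was 2)
#3 (5,4) E
#4 (5,0) C  (was 4)
#5 (0,1) C  (was 2)
#6 (5,0) H  (was 0)
#7 (1,1) E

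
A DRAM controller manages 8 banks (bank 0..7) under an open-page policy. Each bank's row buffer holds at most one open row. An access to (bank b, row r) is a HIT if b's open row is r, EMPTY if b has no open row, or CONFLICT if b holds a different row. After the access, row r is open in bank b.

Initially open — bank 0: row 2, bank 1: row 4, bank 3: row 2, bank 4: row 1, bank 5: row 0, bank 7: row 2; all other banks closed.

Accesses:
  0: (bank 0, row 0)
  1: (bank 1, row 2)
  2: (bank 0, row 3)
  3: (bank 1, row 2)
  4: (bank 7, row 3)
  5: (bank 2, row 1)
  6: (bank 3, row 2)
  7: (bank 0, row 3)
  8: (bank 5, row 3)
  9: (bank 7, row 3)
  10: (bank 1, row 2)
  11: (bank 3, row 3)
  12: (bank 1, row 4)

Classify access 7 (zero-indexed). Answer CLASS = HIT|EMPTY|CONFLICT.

0: bank 0 row 0 — prev 2 → CONFLICT
1: bank 1 row 2 — prev 4 → CONFLICT
2: bank 0 row 3 — prev 0 → CONFLICT
3: bank 1 row 2 — prev 2 → HIT
4: bank 7 row 3 — prev 2 → CONFLICT
5: bank 2 row 1 — prev None → EMPTY
6: bank 3 row 2 — prev 2 → HIT
7: bank 0 row 3 — prev 3 → HIT
8: bank 5 row 3 — prev 0 → CONFLICT
9: bank 7 row 3 — prev 3 → HIT
10: bank 1 row 2 — prev 2 → HIT
11: bank 3 row 3 — prev 2 → CONFLICT
12: bank 1 row 4 — prev 2 → CONFLICT

CLASS = HIT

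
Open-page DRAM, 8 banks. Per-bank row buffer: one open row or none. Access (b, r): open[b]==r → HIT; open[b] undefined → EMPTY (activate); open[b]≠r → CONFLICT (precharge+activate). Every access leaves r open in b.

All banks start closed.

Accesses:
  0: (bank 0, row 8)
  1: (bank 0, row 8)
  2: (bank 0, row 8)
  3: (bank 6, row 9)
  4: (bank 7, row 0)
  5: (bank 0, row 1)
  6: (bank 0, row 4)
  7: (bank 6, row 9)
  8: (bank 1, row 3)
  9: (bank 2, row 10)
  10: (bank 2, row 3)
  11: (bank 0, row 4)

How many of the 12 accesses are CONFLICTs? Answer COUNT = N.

COUNT = 3

  [0] b0 r8: no row ⇒ E
  [1] b0 r8: had r8 ⇒ H
  [2] b0 r8: had r8 ⇒ H
  [3] b6 r9: no row ⇒ E
  [4] b7 r0: no row ⇒ E
  [5] b0 r1: had r8 ⇒ C
  [6] b0 r4: had r1 ⇒ C
  [7] b6 r9: had r9 ⇒ H
  [8] b1 r3: no row ⇒ E
  [9] b2 r10: no row ⇒ E
  [10] b2 r3: had r10 ⇒ C
  [11] b0 r4: had r4 ⇒ H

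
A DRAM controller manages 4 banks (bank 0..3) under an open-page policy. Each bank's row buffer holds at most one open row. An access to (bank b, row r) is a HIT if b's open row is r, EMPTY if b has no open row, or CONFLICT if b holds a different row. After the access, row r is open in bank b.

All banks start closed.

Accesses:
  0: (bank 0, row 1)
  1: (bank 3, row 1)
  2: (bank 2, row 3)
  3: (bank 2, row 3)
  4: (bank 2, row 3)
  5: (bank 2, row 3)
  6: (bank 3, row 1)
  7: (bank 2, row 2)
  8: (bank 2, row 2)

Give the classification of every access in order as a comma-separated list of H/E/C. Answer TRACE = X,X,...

TRACE = E,E,E,H,H,H,H,C,H

  [0] b0 r1: no row ⇒ E
  [1] b3 r1: no row ⇒ E
  [2] b2 r3: no row ⇒ E
  [3] b2 r3: had r3 ⇒ H
  [4] b2 r3: had r3 ⇒ H
  [5] b2 r3: had r3 ⇒ H
  [6] b3 r1: had r1 ⇒ H
  [7] b2 r2: had r3 ⇒ C
  [8] b2 r2: had r2 ⇒ H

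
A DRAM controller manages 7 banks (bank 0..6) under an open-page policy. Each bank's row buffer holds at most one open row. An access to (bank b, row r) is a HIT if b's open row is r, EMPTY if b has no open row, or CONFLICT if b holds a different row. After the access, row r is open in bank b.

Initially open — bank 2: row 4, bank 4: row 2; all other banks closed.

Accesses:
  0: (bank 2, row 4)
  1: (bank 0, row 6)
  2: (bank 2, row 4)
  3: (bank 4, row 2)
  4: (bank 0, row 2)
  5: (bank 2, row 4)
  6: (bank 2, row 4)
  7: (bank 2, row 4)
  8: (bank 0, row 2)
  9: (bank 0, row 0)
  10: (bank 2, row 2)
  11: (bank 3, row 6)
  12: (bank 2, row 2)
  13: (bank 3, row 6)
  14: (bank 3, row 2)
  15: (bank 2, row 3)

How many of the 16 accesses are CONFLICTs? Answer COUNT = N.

COUNT = 5

step 0: bank2 4->4 [HIT]
step 1: bank0 None->6 [EMPTY]
step 2: bank2 4->4 [HIT]
step 3: bank4 2->2 [HIT]
step 4: bank0 6->2 [CONFLICT]
step 5: bank2 4->4 [HIT]
step 6: bank2 4->4 [HIT]
step 7: bank2 4->4 [HIT]
step 8: bank0 2->2 [HIT]
step 9: bank0 2->0 [CONFLICT]
step 10: bank2 4->2 [CONFLICT]
step 11: bank3 None->6 [EMPTY]
step 12: bank2 2->2 [HIT]
step 13: bank3 6->6 [HIT]
step 14: bank3 6->2 [CONFLICT]
step 15: bank2 2->3 [CONFLICT]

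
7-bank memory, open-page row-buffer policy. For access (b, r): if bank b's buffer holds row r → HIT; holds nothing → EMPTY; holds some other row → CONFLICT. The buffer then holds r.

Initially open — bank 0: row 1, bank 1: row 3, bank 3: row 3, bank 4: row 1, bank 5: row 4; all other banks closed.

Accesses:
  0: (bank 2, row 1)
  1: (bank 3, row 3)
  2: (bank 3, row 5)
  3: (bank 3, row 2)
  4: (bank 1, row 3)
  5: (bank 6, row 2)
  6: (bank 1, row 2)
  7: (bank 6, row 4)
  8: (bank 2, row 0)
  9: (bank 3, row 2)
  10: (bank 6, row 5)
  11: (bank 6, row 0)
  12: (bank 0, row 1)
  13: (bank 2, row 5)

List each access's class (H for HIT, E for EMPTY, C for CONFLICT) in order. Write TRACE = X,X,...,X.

TRACE = E,H,C,C,H,E,C,C,C,H,C,C,H,C

  [0] b2 r1: no row ⇒ E
  [1] b3 r3: had r3 ⇒ H
  [2] b3 r5: had r3 ⇒ C
  [3] b3 r2: had r5 ⇒ C
  [4] b1 r3: had r3 ⇒ H
  [5] b6 r2: no row ⇒ E
  [6] b1 r2: had r3 ⇒ C
  [7] b6 r4: had r2 ⇒ C
  [8] b2 r0: had r1 ⇒ C
  [9] b3 r2: had r2 ⇒ H
  [10] b6 r5: had r4 ⇒ C
  [11] b6 r0: had r5 ⇒ C
  [12] b0 r1: had r1 ⇒ H
  [13] b2 r5: had r0 ⇒ C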